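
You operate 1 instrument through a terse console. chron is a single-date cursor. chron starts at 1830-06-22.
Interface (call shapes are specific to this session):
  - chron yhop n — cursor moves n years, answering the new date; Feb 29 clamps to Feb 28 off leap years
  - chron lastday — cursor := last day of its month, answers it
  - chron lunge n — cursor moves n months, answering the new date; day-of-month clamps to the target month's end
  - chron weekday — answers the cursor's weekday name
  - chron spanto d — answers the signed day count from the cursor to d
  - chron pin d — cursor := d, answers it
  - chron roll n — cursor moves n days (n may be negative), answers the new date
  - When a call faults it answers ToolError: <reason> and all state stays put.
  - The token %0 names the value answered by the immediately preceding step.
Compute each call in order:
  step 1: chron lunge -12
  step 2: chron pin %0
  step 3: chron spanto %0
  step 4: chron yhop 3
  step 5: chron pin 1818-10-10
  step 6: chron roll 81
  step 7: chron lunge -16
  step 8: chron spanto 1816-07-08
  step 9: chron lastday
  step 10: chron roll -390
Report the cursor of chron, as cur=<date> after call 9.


Answer: cur=1817-08-31

Derivation:
Act: chron lunge[n→-12]
Obs: 1829-06-22
Act: chron pin[d→%0]
Obs: 1829-06-22
Act: chron spanto[d→%0]
Obs: 0
Act: chron yhop[n→3]
Obs: 1832-06-22
Act: chron pin[d→1818-10-10]
Obs: 1818-10-10
Act: chron roll[n→81]
Obs: 1818-12-30
Act: chron lunge[n→-16]
Obs: 1817-08-30
Act: chron spanto[d→1816-07-08]
Obs: -418
Act: chron lastday[]
Obs: 1817-08-31
Act: chron roll[n→-390]
Obs: 1816-08-06


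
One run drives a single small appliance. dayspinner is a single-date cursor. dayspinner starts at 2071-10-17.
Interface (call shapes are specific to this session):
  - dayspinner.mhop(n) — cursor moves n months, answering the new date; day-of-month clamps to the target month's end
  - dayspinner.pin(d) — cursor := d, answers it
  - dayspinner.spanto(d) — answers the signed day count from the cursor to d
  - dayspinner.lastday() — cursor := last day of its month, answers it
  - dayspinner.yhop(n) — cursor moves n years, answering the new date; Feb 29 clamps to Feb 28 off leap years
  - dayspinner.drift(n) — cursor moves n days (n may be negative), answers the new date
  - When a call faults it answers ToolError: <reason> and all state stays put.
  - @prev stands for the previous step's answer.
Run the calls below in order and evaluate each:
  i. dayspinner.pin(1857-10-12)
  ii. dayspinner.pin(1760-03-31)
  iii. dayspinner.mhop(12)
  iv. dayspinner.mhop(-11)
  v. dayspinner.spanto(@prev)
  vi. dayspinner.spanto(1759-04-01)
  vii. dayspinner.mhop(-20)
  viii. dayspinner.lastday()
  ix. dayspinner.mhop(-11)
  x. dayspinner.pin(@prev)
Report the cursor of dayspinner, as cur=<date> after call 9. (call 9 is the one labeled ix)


Now I run dayspinner.pin passing d='1857-10-12', which returns 1857-10-12.
Invoking dayspinner.pin passing d='1760-03-31', — result: 1760-03-31.
Next I call dayspinner.mhop passing n='12': 1761-03-31.
I invoke dayspinner.mhop passing n='-11', which returns 1760-04-30.
Calling dayspinner.spanto passing d='@prev', → 0.
I invoke dayspinner.spanto passing d='1759-04-01', which returns -395.
I invoke dayspinner.mhop passing n='-20', — result: 1758-08-30.
Now I run dayspinner.lastday(), giving 1758-08-31.
I use dayspinner.mhop passing n='-11', and see 1757-09-30.
I run dayspinner.pin passing d='@prev', giving 1757-09-30.

Answer: cur=1757-09-30


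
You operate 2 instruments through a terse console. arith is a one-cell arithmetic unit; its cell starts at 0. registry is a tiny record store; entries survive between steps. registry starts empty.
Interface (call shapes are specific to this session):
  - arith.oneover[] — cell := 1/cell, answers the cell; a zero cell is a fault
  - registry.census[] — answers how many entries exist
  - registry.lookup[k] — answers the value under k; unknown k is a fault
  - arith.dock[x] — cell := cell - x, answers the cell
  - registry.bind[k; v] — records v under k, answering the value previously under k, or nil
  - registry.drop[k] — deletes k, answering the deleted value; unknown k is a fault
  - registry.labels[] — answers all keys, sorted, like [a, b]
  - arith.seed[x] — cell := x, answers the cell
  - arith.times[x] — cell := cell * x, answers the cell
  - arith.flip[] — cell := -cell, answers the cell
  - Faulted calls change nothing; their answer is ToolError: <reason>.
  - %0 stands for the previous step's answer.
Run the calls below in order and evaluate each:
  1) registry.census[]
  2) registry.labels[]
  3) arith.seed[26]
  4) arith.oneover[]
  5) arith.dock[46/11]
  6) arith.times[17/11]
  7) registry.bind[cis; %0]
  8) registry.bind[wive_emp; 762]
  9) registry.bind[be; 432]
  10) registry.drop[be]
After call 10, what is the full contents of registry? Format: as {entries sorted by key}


Answer: {cis=-20145/3146, wive_emp=762}

Derivation:
[in] census
:: 0
[in] labels
:: []
[in] seed x→26
:: 26
[in] oneover
:: 1/26
[in] dock x→46/11
:: -1185/286
[in] times x→17/11
:: -20145/3146
[in] bind k→cis v→%0
:: nil
[in] bind k→wive_emp v→762
:: nil
[in] bind k→be v→432
:: nil
[in] drop k→be
:: 432


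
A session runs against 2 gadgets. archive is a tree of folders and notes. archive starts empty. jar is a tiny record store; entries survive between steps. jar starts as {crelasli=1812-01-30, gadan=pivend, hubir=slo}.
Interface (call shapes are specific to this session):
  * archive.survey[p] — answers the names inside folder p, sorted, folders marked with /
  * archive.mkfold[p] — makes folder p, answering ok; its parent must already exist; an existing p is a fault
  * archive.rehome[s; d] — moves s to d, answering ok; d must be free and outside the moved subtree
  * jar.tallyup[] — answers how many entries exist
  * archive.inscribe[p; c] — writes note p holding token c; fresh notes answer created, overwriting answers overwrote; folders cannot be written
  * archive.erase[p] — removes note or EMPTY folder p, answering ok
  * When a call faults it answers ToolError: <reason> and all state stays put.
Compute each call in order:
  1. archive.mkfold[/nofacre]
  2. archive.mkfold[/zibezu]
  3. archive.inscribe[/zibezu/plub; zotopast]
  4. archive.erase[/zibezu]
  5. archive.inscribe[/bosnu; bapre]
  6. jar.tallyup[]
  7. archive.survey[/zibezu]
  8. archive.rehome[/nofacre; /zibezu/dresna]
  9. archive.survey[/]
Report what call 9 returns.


Answer: [bosnu, zibezu/]

Derivation:
> archive.mkfold p='/nofacre'
  ok
> archive.mkfold p='/zibezu'
  ok
> archive.inscribe p='/zibezu/plub' c='zotopast'
  created
> archive.erase p='/zibezu'
  ToolError: not empty
> archive.inscribe p='/bosnu' c='bapre'
  created
> jar.tallyup
  3
> archive.survey p='/zibezu'
  [plub]
> archive.rehome s='/nofacre' d='/zibezu/dresna'
  ok
> archive.survey p='/'
  [bosnu, zibezu/]


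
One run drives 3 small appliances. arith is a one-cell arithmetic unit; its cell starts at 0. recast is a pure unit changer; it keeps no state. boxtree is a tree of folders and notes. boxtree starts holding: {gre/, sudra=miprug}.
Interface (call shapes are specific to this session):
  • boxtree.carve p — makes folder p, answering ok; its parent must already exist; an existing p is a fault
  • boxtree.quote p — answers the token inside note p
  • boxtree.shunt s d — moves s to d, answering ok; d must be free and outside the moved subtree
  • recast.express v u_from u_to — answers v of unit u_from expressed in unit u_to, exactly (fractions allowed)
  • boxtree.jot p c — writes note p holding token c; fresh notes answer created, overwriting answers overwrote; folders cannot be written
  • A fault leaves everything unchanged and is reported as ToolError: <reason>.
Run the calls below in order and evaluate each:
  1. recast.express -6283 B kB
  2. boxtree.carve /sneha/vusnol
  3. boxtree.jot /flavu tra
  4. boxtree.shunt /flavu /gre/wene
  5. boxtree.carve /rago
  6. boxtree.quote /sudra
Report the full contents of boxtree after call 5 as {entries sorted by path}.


==> recast.express(v=-6283, u_from=B, u_to=kB)
<== -6283/1000
==> boxtree.carve(p=/sneha/vusnol)
<== ToolError: no parent
==> boxtree.jot(p=/flavu, c=tra)
<== created
==> boxtree.shunt(s=/flavu, d=/gre/wene)
<== ok
==> boxtree.carve(p=/rago)
<== ok
==> boxtree.quote(p=/sudra)
<== miprug

Answer: {gre/, gre/wene=tra, rago/, sudra=miprug}


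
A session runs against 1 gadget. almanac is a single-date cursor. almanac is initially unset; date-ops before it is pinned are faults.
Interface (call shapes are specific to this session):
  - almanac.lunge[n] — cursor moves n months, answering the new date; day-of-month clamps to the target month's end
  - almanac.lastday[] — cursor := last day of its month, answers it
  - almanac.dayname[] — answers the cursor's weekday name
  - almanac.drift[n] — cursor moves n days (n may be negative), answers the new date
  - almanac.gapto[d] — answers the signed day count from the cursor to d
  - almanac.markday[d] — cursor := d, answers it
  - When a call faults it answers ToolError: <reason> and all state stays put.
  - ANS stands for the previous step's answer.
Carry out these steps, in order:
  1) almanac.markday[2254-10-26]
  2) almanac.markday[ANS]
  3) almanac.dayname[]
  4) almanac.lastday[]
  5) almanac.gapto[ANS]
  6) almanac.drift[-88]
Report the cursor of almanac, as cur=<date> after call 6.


;; 1. almanac.markday(d='2254-10-26') => 2254-10-26
;; 2. almanac.markday(d='ANS') => 2254-10-26
;; 3. almanac.dayname() => Thursday
;; 4. almanac.lastday() => 2254-10-31
;; 5. almanac.gapto(d='ANS') => 0
;; 6. almanac.drift(n='-88') => 2254-08-04

Answer: cur=2254-08-04


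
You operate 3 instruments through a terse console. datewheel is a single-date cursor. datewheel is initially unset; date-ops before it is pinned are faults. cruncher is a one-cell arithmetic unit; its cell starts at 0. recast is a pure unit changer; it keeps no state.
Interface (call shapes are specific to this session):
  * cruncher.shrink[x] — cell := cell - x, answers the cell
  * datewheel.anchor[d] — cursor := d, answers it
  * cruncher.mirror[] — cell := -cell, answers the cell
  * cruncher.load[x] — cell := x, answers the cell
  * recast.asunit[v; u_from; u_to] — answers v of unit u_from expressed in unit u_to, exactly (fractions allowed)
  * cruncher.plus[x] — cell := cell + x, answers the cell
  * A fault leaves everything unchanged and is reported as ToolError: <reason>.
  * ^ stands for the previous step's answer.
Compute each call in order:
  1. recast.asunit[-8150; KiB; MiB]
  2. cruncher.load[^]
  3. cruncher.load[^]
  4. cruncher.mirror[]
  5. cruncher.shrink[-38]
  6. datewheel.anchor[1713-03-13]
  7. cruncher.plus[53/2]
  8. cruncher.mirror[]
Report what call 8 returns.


Act: recast.asunit[v: -8150; u_from: KiB; u_to: MiB]
Obs: -4075/512
Act: cruncher.load[x: ^]
Obs: -4075/512
Act: cruncher.load[x: ^]
Obs: -4075/512
Act: cruncher.mirror[]
Obs: 4075/512
Act: cruncher.shrink[x: -38]
Obs: 23531/512
Act: datewheel.anchor[d: 1713-03-13]
Obs: 1713-03-13
Act: cruncher.plus[x: 53/2]
Obs: 37099/512
Act: cruncher.mirror[]
Obs: -37099/512

Answer: -37099/512


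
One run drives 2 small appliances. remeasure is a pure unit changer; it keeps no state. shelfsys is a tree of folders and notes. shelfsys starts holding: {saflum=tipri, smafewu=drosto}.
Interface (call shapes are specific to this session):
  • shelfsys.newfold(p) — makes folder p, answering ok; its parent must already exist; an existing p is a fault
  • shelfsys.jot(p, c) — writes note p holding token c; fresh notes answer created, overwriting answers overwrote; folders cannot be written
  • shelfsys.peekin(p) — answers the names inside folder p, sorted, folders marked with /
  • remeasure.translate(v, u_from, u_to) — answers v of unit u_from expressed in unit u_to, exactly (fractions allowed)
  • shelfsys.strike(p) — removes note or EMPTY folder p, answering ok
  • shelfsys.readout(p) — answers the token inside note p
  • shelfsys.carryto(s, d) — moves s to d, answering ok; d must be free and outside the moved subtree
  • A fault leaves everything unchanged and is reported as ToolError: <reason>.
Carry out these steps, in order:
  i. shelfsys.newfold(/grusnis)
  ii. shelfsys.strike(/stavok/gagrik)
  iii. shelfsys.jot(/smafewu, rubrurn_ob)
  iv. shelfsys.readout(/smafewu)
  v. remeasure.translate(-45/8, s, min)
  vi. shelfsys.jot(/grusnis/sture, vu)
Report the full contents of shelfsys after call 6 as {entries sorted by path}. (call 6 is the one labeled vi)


Answer: {grusnis/, grusnis/sture=vu, saflum=tipri, smafewu=rubrurn_ob}

Derivation:
Calling newfold(/grusnis), which returns ok.
Next I call strike(/stavok/gagrik), giving ToolError: not found.
Using jot(/smafewu, rubrurn_ob), and observe overwrote.
Invoking readout(/smafewu), yielding rubrurn_ob.
Using translate(-45/8, s, min), and see -3/32.
Next I call jot(/grusnis/sture, vu): created.


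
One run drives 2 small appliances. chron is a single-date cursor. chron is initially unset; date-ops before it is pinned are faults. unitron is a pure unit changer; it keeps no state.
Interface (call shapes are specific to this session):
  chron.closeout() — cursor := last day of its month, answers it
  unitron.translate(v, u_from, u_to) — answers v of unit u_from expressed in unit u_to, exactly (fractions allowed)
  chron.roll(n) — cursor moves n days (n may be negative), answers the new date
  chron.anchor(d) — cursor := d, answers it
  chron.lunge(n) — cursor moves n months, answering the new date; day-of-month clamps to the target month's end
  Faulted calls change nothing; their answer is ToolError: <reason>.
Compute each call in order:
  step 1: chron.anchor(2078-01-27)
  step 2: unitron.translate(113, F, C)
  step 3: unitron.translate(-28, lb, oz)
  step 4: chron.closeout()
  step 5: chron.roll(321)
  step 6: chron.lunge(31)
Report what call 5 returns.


~$ anchor d: 2078-01-27
:: 2078-01-27
~$ translate v: 113 u_from: F u_to: C
:: 45
~$ translate v: -28 u_from: lb u_to: oz
:: -448
~$ closeout
:: 2078-01-31
~$ roll n: 321
:: 2078-12-18
~$ lunge n: 31
:: 2081-07-18

Answer: 2078-12-18


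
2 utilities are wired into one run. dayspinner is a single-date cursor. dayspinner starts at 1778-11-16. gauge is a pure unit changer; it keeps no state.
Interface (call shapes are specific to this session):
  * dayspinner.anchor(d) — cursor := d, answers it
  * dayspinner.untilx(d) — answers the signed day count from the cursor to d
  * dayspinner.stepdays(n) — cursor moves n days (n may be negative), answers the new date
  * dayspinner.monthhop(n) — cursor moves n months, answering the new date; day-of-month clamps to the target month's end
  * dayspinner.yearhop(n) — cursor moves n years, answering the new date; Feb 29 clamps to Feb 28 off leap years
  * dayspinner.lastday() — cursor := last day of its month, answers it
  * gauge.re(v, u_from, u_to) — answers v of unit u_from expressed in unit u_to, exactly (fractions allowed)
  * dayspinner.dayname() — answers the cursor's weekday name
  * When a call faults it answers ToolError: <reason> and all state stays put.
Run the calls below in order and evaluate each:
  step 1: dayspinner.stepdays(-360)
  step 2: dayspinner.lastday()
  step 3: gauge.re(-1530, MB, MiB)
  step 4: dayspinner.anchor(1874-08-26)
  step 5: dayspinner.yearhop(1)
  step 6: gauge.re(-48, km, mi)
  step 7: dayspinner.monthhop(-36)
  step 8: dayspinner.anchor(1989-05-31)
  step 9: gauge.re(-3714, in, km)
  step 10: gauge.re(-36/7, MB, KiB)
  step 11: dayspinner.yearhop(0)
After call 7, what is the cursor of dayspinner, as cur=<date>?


Answer: cur=1872-08-26

Derivation:
% 1. dayspinner.stepdays(-360) ~> 1777-11-21
% 2. dayspinner.lastday() ~> 1777-11-30
% 3. gauge.re(-1530, MB, MiB) ~> -11953125/8192
% 4. dayspinner.anchor(1874-08-26) ~> 1874-08-26
% 5. dayspinner.yearhop(1) ~> 1875-08-26
% 6. gauge.re(-48, km, mi) ~> -125000/4191
% 7. dayspinner.monthhop(-36) ~> 1872-08-26
% 8. dayspinner.anchor(1989-05-31) ~> 1989-05-31
% 9. gauge.re(-3714, in, km) ~> -235839/2500000
% 10. gauge.re(-36/7, MB, KiB) ~> -140625/28
% 11. dayspinner.yearhop(0) ~> 1989-05-31


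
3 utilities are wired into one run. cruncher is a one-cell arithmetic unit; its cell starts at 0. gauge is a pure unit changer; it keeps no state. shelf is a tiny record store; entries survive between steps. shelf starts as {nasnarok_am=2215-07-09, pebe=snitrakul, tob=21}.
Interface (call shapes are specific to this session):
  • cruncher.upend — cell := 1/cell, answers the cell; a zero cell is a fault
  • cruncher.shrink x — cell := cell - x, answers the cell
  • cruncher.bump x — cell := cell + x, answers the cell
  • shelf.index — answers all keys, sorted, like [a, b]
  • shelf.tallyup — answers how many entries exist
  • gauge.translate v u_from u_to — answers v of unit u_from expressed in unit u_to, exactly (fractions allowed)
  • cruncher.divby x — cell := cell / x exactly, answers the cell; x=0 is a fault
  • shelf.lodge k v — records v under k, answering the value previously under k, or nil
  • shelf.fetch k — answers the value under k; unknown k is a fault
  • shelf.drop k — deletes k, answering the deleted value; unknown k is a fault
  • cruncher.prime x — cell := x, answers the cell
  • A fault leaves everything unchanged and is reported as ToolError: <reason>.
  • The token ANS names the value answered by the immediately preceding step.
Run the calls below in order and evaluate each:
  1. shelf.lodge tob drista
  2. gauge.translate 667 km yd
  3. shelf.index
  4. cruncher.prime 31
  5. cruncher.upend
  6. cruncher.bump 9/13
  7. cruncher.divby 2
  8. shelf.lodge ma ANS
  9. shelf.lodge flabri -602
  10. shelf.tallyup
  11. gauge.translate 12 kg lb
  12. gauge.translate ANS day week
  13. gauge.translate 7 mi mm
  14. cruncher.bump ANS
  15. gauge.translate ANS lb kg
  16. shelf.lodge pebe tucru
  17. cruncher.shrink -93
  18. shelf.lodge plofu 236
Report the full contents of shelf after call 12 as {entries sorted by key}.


~$ lodge k='tob' v='drista'
= 21
~$ translate v='667' u_from='km' u_to='yd'
= 833750000/1143
~$ index
= [nasnarok_am, pebe, tob]
~$ prime x='31'
= 31
~$ upend
= 1/31
~$ bump x='9/13'
= 292/403
~$ divby x='2'
= 146/403
~$ lodge k='ma' v='ANS'
= nil
~$ lodge k='flabri' v='-602'
= nil
~$ tallyup
= 5
~$ translate v='12' u_from='kg' u_to='lb'
= 1200000000/45359237
~$ translate v='ANS' u_from='day' u_to='week'
= 1200000000/317514659
~$ translate v='7' u_from='mi' u_to='mm'
= 11265408
~$ bump x='ANS'
= 4539959570/403
~$ translate v='ANS' u_from='lb' u_to='kg'
= 20592910210604809/4030000000
~$ lodge k='pebe' v='tucru'
= snitrakul
~$ shrink x='-93'
= 4539997049/403
~$ lodge k='plofu' v='236'
= nil

Answer: {flabri=-602, ma=146/403, nasnarok_am=2215-07-09, pebe=snitrakul, tob=drista}


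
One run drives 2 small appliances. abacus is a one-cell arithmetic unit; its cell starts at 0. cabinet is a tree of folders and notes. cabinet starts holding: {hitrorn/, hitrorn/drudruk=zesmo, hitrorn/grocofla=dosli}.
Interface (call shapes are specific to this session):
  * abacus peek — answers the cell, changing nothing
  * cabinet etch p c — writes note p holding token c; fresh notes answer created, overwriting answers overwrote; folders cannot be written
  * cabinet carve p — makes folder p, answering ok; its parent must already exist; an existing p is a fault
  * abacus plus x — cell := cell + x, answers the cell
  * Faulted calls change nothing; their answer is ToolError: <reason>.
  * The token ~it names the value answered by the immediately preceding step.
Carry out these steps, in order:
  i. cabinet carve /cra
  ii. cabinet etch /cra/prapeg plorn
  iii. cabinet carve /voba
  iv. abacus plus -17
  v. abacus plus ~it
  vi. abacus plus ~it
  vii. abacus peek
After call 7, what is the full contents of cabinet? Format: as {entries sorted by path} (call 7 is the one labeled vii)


I use cabinet carve on p=/cra, → ok.
I invoke cabinet etch on p=/cra/prapeg, c=plorn, — result: created.
I try cabinet carve on p=/voba, and see ok.
Next I call abacus plus on x=-17, — result: -17.
Now I run abacus plus on x=~it, → -34.
Next I call abacus plus on x=~it: -68.
I try abacus peek, giving -68.

Answer: {cra/, cra/prapeg=plorn, hitrorn/, hitrorn/drudruk=zesmo, hitrorn/grocofla=dosli, voba/}


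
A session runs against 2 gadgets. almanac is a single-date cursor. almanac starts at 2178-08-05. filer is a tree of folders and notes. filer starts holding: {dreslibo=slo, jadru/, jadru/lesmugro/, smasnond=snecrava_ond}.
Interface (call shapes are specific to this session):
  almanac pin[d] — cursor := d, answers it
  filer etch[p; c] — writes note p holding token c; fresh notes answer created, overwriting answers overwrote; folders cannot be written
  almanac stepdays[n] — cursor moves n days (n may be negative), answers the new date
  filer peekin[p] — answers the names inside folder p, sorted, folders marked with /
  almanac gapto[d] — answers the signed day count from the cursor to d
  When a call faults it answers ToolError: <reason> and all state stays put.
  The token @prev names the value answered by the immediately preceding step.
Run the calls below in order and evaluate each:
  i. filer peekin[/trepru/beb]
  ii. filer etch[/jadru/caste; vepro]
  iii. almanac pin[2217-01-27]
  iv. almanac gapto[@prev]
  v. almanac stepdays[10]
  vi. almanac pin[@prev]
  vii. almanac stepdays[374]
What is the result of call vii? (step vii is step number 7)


→ filer peekin(/trepru/beb)
← ToolError: not found
→ filer etch(/jadru/caste, vepro)
← created
→ almanac pin(2217-01-27)
← 2217-01-27
→ almanac gapto(@prev)
← 0
→ almanac stepdays(10)
← 2217-02-06
→ almanac pin(@prev)
← 2217-02-06
→ almanac stepdays(374)
← 2218-02-15

Answer: 2218-02-15


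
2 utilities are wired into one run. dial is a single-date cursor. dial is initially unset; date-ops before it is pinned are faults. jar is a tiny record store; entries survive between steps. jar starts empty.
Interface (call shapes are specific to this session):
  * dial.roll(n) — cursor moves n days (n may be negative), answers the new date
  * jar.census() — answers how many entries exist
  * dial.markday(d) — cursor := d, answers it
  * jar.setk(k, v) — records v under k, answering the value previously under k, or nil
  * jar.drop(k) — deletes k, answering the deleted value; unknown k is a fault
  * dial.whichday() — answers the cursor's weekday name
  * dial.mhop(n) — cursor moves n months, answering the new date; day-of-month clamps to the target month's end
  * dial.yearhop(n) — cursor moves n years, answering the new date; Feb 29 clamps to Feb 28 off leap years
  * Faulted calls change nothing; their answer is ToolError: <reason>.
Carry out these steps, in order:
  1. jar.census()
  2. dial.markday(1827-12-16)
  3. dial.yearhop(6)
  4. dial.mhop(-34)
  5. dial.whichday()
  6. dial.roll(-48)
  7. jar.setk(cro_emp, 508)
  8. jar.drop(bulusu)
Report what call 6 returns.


% jar.census
:: 0
% dial.markday d→1827-12-16
:: 1827-12-16
% dial.yearhop n→6
:: 1833-12-16
% dial.mhop n→-34
:: 1831-02-16
% dial.whichday
:: Wednesday
% dial.roll n→-48
:: 1830-12-30
% jar.setk k→cro_emp v→508
:: nil
% jar.drop k→bulusu
:: ToolError: no such key bulusu

Answer: 1830-12-30


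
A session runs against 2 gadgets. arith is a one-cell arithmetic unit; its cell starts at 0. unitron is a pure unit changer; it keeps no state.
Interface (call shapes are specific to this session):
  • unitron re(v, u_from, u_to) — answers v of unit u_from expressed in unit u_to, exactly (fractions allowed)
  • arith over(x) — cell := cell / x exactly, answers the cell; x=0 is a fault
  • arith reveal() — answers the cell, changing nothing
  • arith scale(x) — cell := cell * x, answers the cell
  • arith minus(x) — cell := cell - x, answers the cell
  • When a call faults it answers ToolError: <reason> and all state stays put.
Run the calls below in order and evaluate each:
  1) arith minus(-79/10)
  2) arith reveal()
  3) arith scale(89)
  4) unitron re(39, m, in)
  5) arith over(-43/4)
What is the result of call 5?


Now I run arith minus with x='-79/10', and see 79/10.
Then arith reveal, and observe 79/10.
Now I run arith scale with x='89': 7031/10.
I run unitron re with v='39', u_from='m', u_to='in', and see 195000/127.
Invoking arith over with x='-43/4', and observe -14062/215.

Answer: -14062/215


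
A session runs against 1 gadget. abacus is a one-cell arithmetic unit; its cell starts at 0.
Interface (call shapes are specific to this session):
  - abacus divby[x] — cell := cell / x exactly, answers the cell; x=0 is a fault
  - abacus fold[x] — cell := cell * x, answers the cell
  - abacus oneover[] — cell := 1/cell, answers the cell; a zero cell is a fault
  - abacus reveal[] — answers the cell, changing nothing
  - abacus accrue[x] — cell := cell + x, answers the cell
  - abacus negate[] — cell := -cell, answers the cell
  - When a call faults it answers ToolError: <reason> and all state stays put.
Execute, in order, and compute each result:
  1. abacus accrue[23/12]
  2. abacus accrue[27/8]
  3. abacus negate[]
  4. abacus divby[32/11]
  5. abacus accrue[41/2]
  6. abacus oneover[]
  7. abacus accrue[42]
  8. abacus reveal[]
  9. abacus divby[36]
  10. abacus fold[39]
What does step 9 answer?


==> abacus accrue(x: 23/12)
<== 23/12
==> abacus accrue(x: 27/8)
<== 127/24
==> abacus negate()
<== -127/24
==> abacus divby(x: 32/11)
<== -1397/768
==> abacus accrue(x: 41/2)
<== 14347/768
==> abacus oneover()
<== 768/14347
==> abacus accrue(x: 42)
<== 603342/14347
==> abacus reveal()
<== 603342/14347
==> abacus divby(x: 36)
<== 33519/28694
==> abacus fold(x: 39)
<== 1307241/28694

Answer: 33519/28694


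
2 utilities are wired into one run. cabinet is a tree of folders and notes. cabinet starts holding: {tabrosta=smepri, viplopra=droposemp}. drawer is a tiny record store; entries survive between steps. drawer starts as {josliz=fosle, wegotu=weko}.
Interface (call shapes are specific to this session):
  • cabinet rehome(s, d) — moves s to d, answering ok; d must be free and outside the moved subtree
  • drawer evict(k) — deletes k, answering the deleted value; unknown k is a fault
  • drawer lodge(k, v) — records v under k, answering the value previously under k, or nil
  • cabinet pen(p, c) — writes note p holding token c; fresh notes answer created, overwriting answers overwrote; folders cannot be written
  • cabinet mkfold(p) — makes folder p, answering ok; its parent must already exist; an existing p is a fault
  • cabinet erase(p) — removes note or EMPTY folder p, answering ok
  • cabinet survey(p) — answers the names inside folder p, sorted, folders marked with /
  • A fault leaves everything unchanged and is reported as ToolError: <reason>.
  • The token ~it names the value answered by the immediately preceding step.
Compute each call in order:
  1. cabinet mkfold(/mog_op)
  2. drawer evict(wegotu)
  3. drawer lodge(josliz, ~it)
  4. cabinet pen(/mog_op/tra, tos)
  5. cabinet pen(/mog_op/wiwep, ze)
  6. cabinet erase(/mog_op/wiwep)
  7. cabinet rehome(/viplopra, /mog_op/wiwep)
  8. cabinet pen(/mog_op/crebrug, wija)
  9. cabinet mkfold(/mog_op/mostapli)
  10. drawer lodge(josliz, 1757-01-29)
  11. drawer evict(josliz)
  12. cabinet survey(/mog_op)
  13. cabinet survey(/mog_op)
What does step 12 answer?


Answer: [crebrug, mostapli/, tra, wiwep]

Derivation:
I run cabinet mkfold on p→/mog_op, and observe ok.
Next I call drawer evict on k→wegotu, — result: weko.
Next I call drawer lodge on k→josliz, v→~it, yielding fosle.
I run cabinet pen on p→/mog_op/tra, c→tos, and see created.
I try cabinet pen on p→/mog_op/wiwep, c→ze, — result: created.
Now I run cabinet erase on p→/mog_op/wiwep, — result: ok.
I invoke cabinet rehome on s→/viplopra, d→/mog_op/wiwep: ok.
I call cabinet pen on p→/mog_op/crebrug, c→wija, which returns created.
Then cabinet mkfold on p→/mog_op/mostapli, which returns ok.
Now I run drawer lodge on k→josliz, v→1757-01-29: weko.
Calling drawer evict on k→josliz, which returns 1757-01-29.
I use cabinet survey on p→/mog_op: [crebrug, mostapli/, tra, wiwep].
Now I run cabinet survey on p→/mog_op, — result: [crebrug, mostapli/, tra, wiwep].


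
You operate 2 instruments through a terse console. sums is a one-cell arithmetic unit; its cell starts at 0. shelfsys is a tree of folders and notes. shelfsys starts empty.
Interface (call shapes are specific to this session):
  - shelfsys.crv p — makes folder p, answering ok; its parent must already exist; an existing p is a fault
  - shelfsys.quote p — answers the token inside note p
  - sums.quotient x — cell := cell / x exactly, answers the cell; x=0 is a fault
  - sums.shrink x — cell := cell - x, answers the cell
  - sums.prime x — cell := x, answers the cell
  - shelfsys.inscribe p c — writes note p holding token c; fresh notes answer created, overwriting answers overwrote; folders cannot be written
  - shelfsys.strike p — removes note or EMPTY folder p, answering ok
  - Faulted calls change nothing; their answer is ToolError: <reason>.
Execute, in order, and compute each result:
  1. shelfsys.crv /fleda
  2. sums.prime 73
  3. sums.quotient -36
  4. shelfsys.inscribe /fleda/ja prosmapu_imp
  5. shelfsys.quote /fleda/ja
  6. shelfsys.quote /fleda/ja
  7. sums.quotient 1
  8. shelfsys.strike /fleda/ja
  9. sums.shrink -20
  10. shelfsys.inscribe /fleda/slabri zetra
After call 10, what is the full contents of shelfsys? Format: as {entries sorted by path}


Answer: {fleda/, fleda/slabri=zetra}

Derivation:
I call shelfsys.crv with p: /fleda, and see ok.
Calling sums.prime with x: 73, → 73.
Using sums.quotient with x: -36: -73/36.
I try shelfsys.inscribe with p: /fleda/ja, c: prosmapu_imp, giving created.
I use shelfsys.quote with p: /fleda/ja, which returns prosmapu_imp.
I invoke shelfsys.quote with p: /fleda/ja, yielding prosmapu_imp.
I run sums.quotient with x: 1, which returns -73/36.
I invoke shelfsys.strike with p: /fleda/ja, and observe ok.
Invoking sums.shrink with x: -20, and get 647/36.
Now I run shelfsys.inscribe with p: /fleda/slabri, c: zetra, yielding created.


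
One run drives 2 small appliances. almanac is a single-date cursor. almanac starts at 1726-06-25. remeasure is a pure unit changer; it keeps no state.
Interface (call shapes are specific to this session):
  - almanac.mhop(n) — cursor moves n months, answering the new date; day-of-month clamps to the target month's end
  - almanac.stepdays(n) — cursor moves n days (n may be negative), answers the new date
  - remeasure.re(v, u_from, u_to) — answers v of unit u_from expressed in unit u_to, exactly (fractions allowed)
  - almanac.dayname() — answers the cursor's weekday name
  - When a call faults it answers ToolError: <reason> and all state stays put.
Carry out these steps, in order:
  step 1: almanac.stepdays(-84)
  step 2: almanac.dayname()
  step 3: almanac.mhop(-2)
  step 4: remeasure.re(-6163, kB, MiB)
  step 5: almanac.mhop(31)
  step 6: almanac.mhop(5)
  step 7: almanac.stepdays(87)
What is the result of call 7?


> almanac.stepdays n: -84
= 1726-04-02
> almanac.dayname
= Tuesday
> almanac.mhop n: -2
= 1726-02-02
> remeasure.re v: -6163 u_from: kB u_to: MiB
= -770375/131072
> almanac.mhop n: 31
= 1728-09-02
> almanac.mhop n: 5
= 1729-02-02
> almanac.stepdays n: 87
= 1729-04-30

Answer: 1729-04-30


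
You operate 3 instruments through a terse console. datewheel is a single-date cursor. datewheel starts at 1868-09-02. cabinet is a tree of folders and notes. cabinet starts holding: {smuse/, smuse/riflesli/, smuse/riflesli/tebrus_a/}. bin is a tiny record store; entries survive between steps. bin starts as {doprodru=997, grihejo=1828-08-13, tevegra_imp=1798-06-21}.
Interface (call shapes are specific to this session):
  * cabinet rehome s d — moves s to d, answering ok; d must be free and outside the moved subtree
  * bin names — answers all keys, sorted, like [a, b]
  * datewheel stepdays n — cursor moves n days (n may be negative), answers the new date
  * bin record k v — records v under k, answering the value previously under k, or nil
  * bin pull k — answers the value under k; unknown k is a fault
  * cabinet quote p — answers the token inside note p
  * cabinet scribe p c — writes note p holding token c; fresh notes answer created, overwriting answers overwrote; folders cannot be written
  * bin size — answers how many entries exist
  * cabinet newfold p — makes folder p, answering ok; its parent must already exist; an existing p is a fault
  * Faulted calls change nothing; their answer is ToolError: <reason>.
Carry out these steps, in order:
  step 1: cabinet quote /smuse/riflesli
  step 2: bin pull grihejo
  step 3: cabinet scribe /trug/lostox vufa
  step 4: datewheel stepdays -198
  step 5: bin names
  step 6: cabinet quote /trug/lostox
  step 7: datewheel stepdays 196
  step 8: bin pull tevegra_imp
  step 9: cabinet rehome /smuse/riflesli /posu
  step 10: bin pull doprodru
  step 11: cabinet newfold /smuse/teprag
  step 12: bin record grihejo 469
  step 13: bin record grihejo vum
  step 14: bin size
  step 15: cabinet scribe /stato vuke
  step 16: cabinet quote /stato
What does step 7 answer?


>> cabinet quote(p=/smuse/riflesli)
<< ToolError: is a directory
>> bin pull(k=grihejo)
<< 1828-08-13
>> cabinet scribe(p=/trug/lostox, c=vufa)
<< ToolError: no parent
>> datewheel stepdays(n=-198)
<< 1868-02-17
>> bin names()
<< [doprodru, grihejo, tevegra_imp]
>> cabinet quote(p=/trug/lostox)
<< ToolError: not found
>> datewheel stepdays(n=196)
<< 1868-08-31
>> bin pull(k=tevegra_imp)
<< 1798-06-21
>> cabinet rehome(s=/smuse/riflesli, d=/posu)
<< ok
>> bin pull(k=doprodru)
<< 997
>> cabinet newfold(p=/smuse/teprag)
<< ok
>> bin record(k=grihejo, v=469)
<< 1828-08-13
>> bin record(k=grihejo, v=vum)
<< 469
>> bin size()
<< 3
>> cabinet scribe(p=/stato, c=vuke)
<< created
>> cabinet quote(p=/stato)
<< vuke

Answer: 1868-08-31


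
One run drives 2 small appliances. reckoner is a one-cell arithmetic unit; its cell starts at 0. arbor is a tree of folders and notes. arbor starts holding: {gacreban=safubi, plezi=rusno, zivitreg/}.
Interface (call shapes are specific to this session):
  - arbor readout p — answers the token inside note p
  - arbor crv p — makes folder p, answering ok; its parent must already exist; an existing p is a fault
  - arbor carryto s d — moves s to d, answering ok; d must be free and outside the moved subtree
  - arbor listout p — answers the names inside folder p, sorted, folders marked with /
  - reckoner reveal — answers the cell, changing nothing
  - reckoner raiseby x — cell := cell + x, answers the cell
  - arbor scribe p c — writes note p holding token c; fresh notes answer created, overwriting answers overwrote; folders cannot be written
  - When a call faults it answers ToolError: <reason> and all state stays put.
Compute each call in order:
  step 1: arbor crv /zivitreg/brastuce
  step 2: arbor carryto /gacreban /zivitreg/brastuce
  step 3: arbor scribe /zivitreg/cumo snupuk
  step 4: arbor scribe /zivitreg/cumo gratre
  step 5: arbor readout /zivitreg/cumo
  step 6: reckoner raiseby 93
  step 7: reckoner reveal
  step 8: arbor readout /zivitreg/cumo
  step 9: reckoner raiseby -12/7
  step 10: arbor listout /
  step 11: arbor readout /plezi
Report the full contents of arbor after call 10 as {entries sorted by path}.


Answer: {gacreban=safubi, plezi=rusno, zivitreg/, zivitreg/brastuce/, zivitreg/cumo=gratre}

Derivation:
// arbor crv(p: /zivitreg/brastuce) : ok
// arbor carryto(s: /gacreban, d: /zivitreg/brastuce) : ToolError: exists
// arbor scribe(p: /zivitreg/cumo, c: snupuk) : created
// arbor scribe(p: /zivitreg/cumo, c: gratre) : overwrote
// arbor readout(p: /zivitreg/cumo) : gratre
// reckoner raiseby(x: 93) : 93
// reckoner reveal() : 93
// arbor readout(p: /zivitreg/cumo) : gratre
// reckoner raiseby(x: -12/7) : 639/7
// arbor listout(p: /) : [gacreban, plezi, zivitreg/]
// arbor readout(p: /plezi) : rusno


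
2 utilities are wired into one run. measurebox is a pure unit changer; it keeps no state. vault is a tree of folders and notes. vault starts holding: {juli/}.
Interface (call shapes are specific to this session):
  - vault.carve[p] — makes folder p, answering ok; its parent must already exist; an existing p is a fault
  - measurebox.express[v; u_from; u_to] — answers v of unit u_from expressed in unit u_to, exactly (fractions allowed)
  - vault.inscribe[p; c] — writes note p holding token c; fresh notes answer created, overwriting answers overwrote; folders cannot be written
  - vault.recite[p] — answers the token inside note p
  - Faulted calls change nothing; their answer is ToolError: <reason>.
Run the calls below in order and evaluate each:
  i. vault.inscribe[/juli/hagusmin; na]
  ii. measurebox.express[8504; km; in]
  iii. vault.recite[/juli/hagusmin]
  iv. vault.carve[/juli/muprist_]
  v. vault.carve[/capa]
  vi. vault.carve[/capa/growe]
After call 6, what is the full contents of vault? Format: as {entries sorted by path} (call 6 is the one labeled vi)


Invoking vault.inscribe using p: /juli/hagusmin, c: na, and see created.
Calling measurebox.express using v: 8504, u_from: km, u_to: in, and observe 42520000000/127.
Using vault.recite using p: /juli/hagusmin, yielding na.
I try vault.carve using p: /juli/muprist_: ok.
I invoke vault.carve using p: /capa: ok.
Next I call vault.carve using p: /capa/growe, — result: ok.

Answer: {capa/, capa/growe/, juli/, juli/hagusmin=na, juli/muprist_/}


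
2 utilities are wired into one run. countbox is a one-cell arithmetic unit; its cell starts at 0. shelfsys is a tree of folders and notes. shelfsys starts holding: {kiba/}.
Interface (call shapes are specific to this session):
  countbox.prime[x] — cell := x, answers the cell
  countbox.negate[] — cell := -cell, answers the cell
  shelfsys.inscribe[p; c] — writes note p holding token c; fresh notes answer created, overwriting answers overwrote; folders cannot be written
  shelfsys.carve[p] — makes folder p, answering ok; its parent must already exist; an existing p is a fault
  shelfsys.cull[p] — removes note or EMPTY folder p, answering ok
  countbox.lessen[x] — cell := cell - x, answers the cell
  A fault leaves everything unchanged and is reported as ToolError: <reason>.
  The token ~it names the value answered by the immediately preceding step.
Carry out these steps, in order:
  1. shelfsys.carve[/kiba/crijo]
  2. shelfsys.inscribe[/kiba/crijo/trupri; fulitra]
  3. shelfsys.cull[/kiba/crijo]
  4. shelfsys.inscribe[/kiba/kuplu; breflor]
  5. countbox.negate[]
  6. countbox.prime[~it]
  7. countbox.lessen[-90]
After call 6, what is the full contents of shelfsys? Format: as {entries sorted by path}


Answer: {kiba/, kiba/crijo/, kiba/crijo/trupri=fulitra, kiba/kuplu=breflor}

Derivation:
I call shelfsys.carve passing p='/kiba/crijo', and get ok.
I try shelfsys.inscribe passing p='/kiba/crijo/trupri', c='fulitra': created.
I call shelfsys.cull passing p='/kiba/crijo', and get ToolError: not empty.
I use shelfsys.inscribe passing p='/kiba/kuplu', c='breflor', and see created.
Using countbox.negate(), which returns 0.
Then countbox.prime passing x='~it': 0.
I call countbox.lessen passing x='-90', → 90.


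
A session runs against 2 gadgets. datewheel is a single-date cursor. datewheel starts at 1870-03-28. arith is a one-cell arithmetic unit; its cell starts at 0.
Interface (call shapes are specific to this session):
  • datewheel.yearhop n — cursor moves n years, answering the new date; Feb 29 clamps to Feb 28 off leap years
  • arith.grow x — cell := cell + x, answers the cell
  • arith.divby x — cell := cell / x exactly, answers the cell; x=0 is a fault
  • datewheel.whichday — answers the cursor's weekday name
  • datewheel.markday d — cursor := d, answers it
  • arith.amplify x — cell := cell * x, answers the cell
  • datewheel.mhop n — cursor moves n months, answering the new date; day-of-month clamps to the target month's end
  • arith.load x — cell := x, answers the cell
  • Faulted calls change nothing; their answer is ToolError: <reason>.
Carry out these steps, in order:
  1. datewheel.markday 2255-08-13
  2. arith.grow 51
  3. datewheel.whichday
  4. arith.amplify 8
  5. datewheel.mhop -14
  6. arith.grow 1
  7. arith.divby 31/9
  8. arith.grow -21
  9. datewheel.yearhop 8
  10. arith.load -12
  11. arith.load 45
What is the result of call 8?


Answer: 3030/31

Derivation:
Now I run markday(d=2255-08-13), — result: 2255-08-13.
Then grow(x=51): 51.
Calling whichday, — result: Monday.
Using amplify(x=8), giving 408.
I try mhop(n=-14), giving 2254-06-13.
Invoking grow(x=1): 409.
I invoke divby(x=31/9), and observe 3681/31.
I use grow(x=-21), and observe 3030/31.
Then yearhop(n=8), → 2262-06-13.
I call load(x=-12), and observe -12.
I run load(x=45), which returns 45.
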